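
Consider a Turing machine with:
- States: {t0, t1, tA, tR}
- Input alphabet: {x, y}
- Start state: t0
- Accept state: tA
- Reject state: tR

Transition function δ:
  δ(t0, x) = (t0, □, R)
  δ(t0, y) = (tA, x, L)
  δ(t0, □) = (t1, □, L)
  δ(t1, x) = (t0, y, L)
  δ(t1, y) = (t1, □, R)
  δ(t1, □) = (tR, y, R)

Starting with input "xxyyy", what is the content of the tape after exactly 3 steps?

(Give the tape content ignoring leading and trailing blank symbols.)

Execution trace:
Initial: [t0]xxyyy
Step 1: δ(t0, x) = (t0, □, R) → □[t0]xyyy
Step 2: δ(t0, x) = (t0, □, R) → □□[t0]yyy
Step 3: δ(t0, y) = (tA, x, L) → □[tA]□xyy

The machine reaches the accept state tA and halts.

After 3 steps, the tape (ignoring leading/trailing blanks) is: xyy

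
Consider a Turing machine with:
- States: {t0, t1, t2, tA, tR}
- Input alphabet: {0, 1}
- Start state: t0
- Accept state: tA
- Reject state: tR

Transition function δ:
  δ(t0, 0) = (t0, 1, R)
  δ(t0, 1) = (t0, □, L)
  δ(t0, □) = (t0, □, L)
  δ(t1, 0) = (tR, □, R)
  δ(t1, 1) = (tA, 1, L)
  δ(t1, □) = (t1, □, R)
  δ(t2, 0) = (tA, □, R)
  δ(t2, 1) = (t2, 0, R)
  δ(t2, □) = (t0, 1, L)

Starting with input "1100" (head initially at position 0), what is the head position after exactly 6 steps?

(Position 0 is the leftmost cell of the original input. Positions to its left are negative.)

Execution trace (head position shown):
Step 0: [t0]1100  (head at position 0)
Step 1: move left → [t0]□□100  (head at position -1)
Step 2: move left → [t0]□□□100  (head at position -2)
Step 3: move left → [t0]□□□□100  (head at position -3)
Step 4: move left → [t0]□□□□□100  (head at position -4)
Step 5: move left → [t0]□□□□□□100  (head at position -5)
Step 6: move left → [t0]□□□□□□□100  (head at position -6)

After 6 steps, the head is at position -6.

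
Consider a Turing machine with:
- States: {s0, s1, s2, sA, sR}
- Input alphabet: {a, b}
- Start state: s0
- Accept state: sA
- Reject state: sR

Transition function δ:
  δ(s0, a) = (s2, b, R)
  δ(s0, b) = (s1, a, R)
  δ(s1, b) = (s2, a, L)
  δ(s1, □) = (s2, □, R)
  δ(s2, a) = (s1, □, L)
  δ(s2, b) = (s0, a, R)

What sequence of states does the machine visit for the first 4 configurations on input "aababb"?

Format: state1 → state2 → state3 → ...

Execution trace:
Initial: [s0]aababb
Step 1: δ(s0, a) = (s2, b, R) → b[s2]ababb
Step 2: δ(s2, a) = (s1, □, L) → [s1]b□babb
Step 3: δ(s1, b) = (s2, a, L) → [s2]□a□babb

No transition is defined for δ(s2, □). By convention the machine halts and rejects.

State sequence: s0 → s2 → s1 → s2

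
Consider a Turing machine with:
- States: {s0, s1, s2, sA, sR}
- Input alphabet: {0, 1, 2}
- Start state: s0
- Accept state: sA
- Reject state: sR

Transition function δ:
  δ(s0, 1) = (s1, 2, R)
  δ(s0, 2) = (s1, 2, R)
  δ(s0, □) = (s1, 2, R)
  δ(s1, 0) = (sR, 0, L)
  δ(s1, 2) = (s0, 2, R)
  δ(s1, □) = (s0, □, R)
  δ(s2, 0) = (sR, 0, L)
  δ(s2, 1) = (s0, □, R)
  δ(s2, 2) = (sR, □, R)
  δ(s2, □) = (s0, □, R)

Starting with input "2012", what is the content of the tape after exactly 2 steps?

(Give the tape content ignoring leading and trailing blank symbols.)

Execution trace:
Initial: [s0]2012
Step 1: δ(s0, 2) = (s1, 2, R) → 2[s1]012
Step 2: δ(s1, 0) = (sR, 0, L) → [sR]2012

The machine reaches the reject state sR and halts.

After 2 steps, the tape (ignoring leading/trailing blanks) is: 2012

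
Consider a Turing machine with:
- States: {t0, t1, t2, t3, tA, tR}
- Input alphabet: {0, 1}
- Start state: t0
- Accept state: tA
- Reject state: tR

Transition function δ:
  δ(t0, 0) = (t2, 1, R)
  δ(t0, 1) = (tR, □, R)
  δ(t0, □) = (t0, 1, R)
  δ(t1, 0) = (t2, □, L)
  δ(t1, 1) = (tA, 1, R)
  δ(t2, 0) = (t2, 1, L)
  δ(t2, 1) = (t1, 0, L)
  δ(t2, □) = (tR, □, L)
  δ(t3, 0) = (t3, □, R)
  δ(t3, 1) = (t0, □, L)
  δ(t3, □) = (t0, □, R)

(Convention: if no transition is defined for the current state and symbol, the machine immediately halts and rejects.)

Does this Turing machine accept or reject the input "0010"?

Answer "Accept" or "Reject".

Execution trace:
Initial: [t0]0010
Step 1: δ(t0, 0) = (t2, 1, R) → 1[t2]010
Step 2: δ(t2, 0) = (t2, 1, L) → [t2]1110
Step 3: δ(t2, 1) = (t1, 0, L) → [t1]□0110

No transition is defined for δ(t1, □). By convention the machine halts and rejects.

Answer: Reject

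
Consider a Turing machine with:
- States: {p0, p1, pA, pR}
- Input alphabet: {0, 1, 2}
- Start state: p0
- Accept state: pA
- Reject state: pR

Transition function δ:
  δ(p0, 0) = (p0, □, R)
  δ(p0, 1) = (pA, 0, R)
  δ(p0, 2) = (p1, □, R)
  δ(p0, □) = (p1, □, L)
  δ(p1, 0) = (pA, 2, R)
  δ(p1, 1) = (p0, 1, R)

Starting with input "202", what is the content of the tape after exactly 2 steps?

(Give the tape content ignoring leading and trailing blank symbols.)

Execution trace:
Initial: [p0]202
Step 1: δ(p0, 2) = (p1, □, R) → □[p1]02
Step 2: δ(p1, 0) = (pA, 2, R) → □2[pA]2

The machine reaches the accept state pA and halts.

After 2 steps, the tape (ignoring leading/trailing blanks) is: 22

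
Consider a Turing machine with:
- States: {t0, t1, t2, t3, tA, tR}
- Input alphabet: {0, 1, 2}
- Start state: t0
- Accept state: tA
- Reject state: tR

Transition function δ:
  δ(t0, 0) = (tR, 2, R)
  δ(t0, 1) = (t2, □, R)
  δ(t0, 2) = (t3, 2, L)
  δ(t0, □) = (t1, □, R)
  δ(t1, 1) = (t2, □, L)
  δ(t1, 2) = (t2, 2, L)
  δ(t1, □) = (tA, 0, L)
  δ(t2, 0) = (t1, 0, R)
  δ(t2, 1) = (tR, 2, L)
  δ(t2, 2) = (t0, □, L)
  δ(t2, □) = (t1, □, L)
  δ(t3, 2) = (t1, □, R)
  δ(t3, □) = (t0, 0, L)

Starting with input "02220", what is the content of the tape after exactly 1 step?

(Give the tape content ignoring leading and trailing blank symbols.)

Execution trace:
Initial: [t0]02220
Step 1: δ(t0, 0) = (tR, 2, R) → 2[tR]2220

The machine reaches the reject state tR and halts.

After 1 step, the tape (ignoring leading/trailing blanks) is: 22220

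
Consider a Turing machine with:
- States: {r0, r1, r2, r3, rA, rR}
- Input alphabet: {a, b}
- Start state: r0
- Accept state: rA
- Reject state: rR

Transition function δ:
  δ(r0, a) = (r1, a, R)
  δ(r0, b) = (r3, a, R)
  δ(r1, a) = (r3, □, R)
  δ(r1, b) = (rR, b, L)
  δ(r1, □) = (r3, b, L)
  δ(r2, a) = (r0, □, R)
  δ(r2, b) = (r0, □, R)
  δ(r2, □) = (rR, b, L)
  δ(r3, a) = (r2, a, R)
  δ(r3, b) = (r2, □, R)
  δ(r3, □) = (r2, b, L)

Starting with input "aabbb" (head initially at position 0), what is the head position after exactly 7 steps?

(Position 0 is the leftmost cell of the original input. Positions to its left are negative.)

Execution trace (head position shown):
Step 0: [r0]aabbb  (head at position 0)
Step 1: move right → a[r1]abbb  (head at position 1)
Step 2: move right → a□[r3]bbb  (head at position 2)
Step 3: move right → a□□[r2]bb  (head at position 3)
Step 4: move right → a□□□[r0]b  (head at position 4)
Step 5: move right → a□□□a[r3]□  (head at position 5)
Step 6: move left → a□□□[r2]ab  (head at position 4)
Step 7: move right → a□□□□[r0]b  (head at position 5)

After 7 steps, the head is at position 5.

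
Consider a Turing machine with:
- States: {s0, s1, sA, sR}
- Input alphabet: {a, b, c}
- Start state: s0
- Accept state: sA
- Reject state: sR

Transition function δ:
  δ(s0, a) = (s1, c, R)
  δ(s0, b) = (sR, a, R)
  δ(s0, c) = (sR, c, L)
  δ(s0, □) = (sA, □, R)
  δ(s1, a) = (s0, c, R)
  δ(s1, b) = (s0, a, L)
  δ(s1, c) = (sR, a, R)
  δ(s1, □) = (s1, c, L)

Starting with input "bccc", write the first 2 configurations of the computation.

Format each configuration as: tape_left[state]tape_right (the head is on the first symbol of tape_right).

Transitions applied:
Step 1: δ(s0, b) = (sR, a, R)

The first 2 configurations are:
[s0]bccc ⊢ a[sR]ccc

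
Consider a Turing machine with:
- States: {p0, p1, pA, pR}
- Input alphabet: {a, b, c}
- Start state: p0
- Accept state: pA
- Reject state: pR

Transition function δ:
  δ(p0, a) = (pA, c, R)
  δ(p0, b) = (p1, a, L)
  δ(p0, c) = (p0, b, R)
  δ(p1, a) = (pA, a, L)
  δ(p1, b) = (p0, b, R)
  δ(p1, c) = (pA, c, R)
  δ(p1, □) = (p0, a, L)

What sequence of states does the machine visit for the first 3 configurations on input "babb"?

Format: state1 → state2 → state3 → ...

Execution trace:
Initial: [p0]babb
Step 1: δ(p0, b) = (p1, a, L) → [p1]□aabb
Step 2: δ(p1, □) = (p0, a, L) → [p0]□aaabb

No transition is defined for δ(p0, □). By convention the machine halts and rejects.

State sequence: p0 → p1 → p0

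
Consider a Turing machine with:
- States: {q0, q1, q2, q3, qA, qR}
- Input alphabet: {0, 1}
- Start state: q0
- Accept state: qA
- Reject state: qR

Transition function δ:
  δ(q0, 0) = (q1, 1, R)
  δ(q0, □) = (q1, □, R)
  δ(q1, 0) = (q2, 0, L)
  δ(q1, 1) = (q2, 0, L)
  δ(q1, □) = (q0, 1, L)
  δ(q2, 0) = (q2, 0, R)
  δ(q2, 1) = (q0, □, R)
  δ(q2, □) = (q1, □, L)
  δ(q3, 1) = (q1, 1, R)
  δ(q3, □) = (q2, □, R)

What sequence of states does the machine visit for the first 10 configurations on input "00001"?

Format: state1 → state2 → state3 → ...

Execution trace:
Initial: [q0]00001
Step 1: δ(q0, 0) = (q1, 1, R) → 1[q1]0001
Step 2: δ(q1, 0) = (q2, 0, L) → [q2]10001
Step 3: δ(q2, 1) = (q0, □, R) → □[q0]0001
Step 4: δ(q0, 0) = (q1, 1, R) → □1[q1]001
Step 5: δ(q1, 0) = (q2, 0, L) → □[q2]1001
Step 6: δ(q2, 1) = (q0, □, R) → □□[q0]001
Step 7: δ(q0, 0) = (q1, 1, R) → □□1[q1]01
Step 8: δ(q1, 0) = (q2, 0, L) → □□[q2]101
Step 9: δ(q2, 1) = (q0, □, R) → □□□[q0]01

State sequence: q0 → q1 → q2 → q0 → q1 → q2 → q0 → q1 → q2 → q0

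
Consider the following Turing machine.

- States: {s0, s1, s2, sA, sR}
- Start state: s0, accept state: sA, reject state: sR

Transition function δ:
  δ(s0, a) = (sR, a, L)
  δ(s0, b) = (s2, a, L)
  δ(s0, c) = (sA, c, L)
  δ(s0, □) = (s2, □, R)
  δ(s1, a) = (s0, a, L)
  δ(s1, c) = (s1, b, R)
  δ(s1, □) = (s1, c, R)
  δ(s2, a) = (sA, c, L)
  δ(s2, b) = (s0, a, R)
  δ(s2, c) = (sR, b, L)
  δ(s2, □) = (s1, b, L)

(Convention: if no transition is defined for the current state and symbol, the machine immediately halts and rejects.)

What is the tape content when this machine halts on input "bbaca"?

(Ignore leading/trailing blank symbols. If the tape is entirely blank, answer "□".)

Execution trace:
Initial: [s0]bbaca
Step 1: δ(s0, b) = (s2, a, L) → [s2]□abaca
Step 2: δ(s2, □) = (s1, b, L) → [s1]□babaca
Step 3: δ(s1, □) = (s1, c, R) → c[s1]babaca

No transition is defined for δ(s1, b). By convention the machine halts and rejects.

Final tape (ignoring leading/trailing blanks): cbabaca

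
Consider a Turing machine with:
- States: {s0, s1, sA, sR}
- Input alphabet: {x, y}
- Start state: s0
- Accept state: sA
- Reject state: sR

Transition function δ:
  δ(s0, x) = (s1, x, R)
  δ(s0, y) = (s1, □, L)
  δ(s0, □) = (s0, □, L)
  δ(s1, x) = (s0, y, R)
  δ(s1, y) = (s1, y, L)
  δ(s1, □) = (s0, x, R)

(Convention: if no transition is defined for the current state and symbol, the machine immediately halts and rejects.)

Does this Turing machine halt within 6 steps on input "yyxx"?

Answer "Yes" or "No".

Execution trace:
Initial: [s0]yyxx
Step 1: δ(s0, y) = (s1, □, L) → [s1]□□yxx
Step 2: δ(s1, □) = (s0, x, R) → x[s0]□yxx
Step 3: δ(s0, □) = (s0, □, L) → [s0]x□yxx
Step 4: δ(s0, x) = (s1, x, R) → x[s1]□yxx
Step 5: δ(s1, □) = (s0, x, R) → xx[s0]yxx
Step 6: δ(s0, y) = (s1, □, L) → x[s1]x□xx

The machine has not reached a halting state after 6 steps.
The machine did not halt within the 6-step bound.

Answer: No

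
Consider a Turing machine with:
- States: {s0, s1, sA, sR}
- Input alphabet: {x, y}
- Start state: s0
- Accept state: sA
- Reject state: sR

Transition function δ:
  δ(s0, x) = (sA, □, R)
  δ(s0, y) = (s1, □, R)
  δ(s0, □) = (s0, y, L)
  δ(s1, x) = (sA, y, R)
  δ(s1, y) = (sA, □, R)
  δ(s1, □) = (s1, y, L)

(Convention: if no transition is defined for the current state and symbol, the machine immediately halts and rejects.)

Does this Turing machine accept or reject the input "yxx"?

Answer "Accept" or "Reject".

Execution trace:
Initial: [s0]yxx
Step 1: δ(s0, y) = (s1, □, R) → □[s1]xx
Step 2: δ(s1, x) = (sA, y, R) → □y[sA]x

The machine reaches the accept state sA and halts.

Answer: Accept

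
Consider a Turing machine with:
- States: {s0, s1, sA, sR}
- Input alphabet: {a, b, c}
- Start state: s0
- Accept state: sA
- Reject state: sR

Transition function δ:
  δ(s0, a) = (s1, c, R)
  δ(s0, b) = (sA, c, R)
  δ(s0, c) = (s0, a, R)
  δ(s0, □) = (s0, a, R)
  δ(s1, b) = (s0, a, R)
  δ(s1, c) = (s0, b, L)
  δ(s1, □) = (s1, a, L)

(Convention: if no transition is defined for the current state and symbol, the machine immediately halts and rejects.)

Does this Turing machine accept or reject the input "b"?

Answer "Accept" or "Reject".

Execution trace:
Initial: [s0]b
Step 1: δ(s0, b) = (sA, c, R) → c[sA]□

The machine reaches the accept state sA and halts.

Answer: Accept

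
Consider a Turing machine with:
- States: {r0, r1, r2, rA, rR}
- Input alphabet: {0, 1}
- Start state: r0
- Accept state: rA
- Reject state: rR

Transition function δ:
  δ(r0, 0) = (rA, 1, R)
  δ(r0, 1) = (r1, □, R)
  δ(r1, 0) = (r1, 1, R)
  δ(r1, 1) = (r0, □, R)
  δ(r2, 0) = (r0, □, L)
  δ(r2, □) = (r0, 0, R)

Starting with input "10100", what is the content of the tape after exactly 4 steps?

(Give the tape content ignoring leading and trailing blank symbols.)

Execution trace:
Initial: [r0]10100
Step 1: δ(r0, 1) = (r1, □, R) → □[r1]0100
Step 2: δ(r1, 0) = (r1, 1, R) → □1[r1]100
Step 3: δ(r1, 1) = (r0, □, R) → □1□[r0]00
Step 4: δ(r0, 0) = (rA, 1, R) → □1□1[rA]0

The machine reaches the accept state rA and halts.

After 4 steps, the tape (ignoring leading/trailing blanks) is: 1□10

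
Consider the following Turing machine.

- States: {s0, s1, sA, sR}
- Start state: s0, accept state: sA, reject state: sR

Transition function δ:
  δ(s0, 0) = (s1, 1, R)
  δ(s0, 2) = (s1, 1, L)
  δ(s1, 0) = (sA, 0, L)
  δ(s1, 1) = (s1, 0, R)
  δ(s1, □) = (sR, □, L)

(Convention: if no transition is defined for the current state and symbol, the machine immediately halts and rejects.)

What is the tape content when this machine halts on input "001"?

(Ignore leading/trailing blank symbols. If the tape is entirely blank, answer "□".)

Execution trace:
Initial: [s0]001
Step 1: δ(s0, 0) = (s1, 1, R) → 1[s1]01
Step 2: δ(s1, 0) = (sA, 0, L) → [sA]101

The machine reaches the accept state sA and halts.

Final tape (ignoring leading/trailing blanks): 101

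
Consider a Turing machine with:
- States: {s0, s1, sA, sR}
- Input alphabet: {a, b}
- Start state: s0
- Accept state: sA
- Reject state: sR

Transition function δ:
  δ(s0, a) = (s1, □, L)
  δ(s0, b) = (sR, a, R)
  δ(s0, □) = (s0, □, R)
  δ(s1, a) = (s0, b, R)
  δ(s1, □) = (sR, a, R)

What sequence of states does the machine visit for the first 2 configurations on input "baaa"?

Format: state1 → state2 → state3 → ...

Execution trace:
Initial: [s0]baaa
Step 1: δ(s0, b) = (sR, a, R) → a[sR]aaa

The machine reaches the reject state sR and halts.

State sequence: s0 → sR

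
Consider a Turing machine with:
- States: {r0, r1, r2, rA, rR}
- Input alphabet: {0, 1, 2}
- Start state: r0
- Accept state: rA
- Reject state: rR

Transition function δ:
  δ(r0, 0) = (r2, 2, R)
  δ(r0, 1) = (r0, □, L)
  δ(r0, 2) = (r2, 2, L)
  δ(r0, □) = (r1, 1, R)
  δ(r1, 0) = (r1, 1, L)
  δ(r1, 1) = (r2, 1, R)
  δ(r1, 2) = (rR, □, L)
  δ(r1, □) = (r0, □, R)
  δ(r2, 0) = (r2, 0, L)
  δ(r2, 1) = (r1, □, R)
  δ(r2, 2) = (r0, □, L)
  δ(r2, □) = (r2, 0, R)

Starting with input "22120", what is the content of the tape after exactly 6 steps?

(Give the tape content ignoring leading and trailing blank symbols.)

Execution trace:
Initial: [r0]22120
Step 1: δ(r0, 2) = (r2, 2, L) → [r2]□22120
Step 2: δ(r2, □) = (r2, 0, R) → 0[r2]22120
Step 3: δ(r2, 2) = (r0, □, L) → [r0]0□2120
Step 4: δ(r0, 0) = (r2, 2, R) → 2[r2]□2120
Step 5: δ(r2, □) = (r2, 0, R) → 20[r2]2120
Step 6: δ(r2, 2) = (r0, □, L) → 2[r0]0□120

After 6 steps, the tape (ignoring leading/trailing blanks) is: 20□120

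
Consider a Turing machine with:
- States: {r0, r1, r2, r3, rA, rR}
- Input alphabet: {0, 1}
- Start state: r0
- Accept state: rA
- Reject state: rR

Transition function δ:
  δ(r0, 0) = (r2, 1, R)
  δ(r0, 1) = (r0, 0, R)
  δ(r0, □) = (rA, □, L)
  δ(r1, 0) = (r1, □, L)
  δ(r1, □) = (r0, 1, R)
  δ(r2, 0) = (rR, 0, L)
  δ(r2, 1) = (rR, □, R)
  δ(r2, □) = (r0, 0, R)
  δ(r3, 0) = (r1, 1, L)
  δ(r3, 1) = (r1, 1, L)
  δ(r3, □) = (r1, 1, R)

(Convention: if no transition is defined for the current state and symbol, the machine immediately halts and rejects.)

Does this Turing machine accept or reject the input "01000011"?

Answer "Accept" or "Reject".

Execution trace:
Initial: [r0]01000011
Step 1: δ(r0, 0) = (r2, 1, R) → 1[r2]1000011
Step 2: δ(r2, 1) = (rR, □, R) → 1□[rR]000011

The machine reaches the reject state rR and halts.

Answer: Reject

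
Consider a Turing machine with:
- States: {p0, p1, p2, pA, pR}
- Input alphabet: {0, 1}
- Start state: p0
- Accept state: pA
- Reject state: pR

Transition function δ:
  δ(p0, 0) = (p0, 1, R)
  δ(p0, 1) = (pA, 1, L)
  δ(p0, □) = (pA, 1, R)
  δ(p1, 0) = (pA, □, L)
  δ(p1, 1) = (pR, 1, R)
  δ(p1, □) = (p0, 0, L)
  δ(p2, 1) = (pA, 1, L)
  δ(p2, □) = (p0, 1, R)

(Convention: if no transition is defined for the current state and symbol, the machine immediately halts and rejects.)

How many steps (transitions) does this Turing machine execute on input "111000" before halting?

Execution trace:
Initial: [p0]111000
Step 1: δ(p0, 1) = (pA, 1, L) → [pA]□111000

The machine reaches the accept state pA and halts.

The machine executed 1 step before halting.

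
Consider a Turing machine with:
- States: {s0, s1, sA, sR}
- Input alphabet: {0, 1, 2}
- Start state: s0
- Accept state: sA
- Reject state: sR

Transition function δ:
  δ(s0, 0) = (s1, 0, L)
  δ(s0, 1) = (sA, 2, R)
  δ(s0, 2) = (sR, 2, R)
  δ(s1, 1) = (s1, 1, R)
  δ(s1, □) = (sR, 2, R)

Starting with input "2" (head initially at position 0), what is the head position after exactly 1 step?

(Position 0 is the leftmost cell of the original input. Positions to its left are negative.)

Execution trace (head position shown):
Step 0: [s0]2  (head at position 0)
Step 1: move right → 2[sR]□  (head at position 1)

After 1 step, the head is at position 1.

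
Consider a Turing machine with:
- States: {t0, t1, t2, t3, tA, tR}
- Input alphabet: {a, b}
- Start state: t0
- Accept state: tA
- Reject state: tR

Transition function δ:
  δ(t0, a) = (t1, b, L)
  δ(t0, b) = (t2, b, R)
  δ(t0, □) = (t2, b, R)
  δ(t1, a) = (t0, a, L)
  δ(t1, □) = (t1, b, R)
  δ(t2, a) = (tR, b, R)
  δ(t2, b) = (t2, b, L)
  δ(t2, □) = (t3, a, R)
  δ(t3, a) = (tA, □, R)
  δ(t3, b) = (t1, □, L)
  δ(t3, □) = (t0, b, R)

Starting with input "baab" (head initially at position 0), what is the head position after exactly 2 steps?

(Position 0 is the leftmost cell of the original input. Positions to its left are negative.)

Execution trace (head position shown):
Step 0: [t0]baab  (head at position 0)
Step 1: move right → b[t2]aab  (head at position 1)
Step 2: move right → bb[tR]ab  (head at position 2)

After 2 steps, the head is at position 2.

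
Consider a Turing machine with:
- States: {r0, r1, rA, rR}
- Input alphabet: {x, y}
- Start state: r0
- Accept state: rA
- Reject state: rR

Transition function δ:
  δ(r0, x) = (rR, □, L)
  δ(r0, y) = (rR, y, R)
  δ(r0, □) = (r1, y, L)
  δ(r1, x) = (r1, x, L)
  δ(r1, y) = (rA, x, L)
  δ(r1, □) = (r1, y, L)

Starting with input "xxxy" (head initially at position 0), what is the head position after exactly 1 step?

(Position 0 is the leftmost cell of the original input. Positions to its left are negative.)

Execution trace (head position shown):
Step 0: [r0]xxxy  (head at position 0)
Step 1: move left → [rR]□□xxy  (head at position -1)

After 1 step, the head is at position -1.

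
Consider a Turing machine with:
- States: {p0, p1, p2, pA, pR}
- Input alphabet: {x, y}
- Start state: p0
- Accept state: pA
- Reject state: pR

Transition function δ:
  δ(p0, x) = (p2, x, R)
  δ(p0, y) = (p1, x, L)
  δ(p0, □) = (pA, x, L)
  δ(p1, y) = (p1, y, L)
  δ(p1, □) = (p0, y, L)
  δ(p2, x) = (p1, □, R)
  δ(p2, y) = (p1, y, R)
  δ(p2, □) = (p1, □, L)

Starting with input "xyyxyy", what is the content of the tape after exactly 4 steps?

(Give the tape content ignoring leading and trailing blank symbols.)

Execution trace:
Initial: [p0]xyyxyy
Step 1: δ(p0, x) = (p2, x, R) → x[p2]yyxyy
Step 2: δ(p2, y) = (p1, y, R) → xy[p1]yxyy
Step 3: δ(p1, y) = (p1, y, L) → x[p1]yyxyy
Step 4: δ(p1, y) = (p1, y, L) → [p1]xyyxyy

No transition is defined for δ(p1, x). By convention the machine halts and rejects.

After 4 steps, the tape (ignoring leading/trailing blanks) is: xyyxyy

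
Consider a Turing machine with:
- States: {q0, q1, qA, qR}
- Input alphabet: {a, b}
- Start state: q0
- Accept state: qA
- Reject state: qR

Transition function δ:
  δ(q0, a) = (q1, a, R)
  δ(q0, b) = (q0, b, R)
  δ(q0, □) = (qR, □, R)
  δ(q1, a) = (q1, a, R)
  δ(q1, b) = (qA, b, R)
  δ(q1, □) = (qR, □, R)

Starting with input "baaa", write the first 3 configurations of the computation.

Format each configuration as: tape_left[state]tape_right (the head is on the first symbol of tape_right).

Transitions applied:
Step 1: δ(q0, b) = (q0, b, R)
Step 2: δ(q0, a) = (q1, a, R)

The first 3 configurations are:
[q0]baaa ⊢ b[q0]aaa ⊢ ba[q1]aa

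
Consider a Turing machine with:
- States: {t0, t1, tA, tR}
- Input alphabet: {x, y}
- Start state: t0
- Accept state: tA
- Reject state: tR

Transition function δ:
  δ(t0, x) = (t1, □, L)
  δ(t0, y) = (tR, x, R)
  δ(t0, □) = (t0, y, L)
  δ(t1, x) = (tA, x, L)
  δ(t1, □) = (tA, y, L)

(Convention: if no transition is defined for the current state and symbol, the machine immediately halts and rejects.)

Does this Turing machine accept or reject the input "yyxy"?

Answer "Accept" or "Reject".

Execution trace:
Initial: [t0]yyxy
Step 1: δ(t0, y) = (tR, x, R) → x[tR]yxy

The machine reaches the reject state tR and halts.

Answer: Reject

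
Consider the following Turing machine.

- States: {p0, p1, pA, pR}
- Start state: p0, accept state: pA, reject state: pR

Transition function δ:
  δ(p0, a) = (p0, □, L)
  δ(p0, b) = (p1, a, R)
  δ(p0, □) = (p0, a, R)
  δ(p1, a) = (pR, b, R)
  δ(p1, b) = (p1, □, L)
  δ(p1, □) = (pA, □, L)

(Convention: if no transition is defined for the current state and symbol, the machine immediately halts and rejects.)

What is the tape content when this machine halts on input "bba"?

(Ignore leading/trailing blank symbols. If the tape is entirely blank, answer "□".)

Execution trace:
Initial: [p0]bba
Step 1: δ(p0, b) = (p1, a, R) → a[p1]ba
Step 2: δ(p1, b) = (p1, □, L) → [p1]a□a
Step 3: δ(p1, a) = (pR, b, R) → b[pR]□a

The machine reaches the reject state pR and halts.

Final tape (ignoring leading/trailing blanks): b□a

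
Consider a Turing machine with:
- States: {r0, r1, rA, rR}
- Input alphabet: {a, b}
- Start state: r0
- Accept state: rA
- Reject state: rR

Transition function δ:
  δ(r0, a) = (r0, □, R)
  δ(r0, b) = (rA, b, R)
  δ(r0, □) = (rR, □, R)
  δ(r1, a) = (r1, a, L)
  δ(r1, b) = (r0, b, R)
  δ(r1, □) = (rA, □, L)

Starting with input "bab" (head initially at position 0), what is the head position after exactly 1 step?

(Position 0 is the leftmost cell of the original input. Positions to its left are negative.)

Execution trace (head position shown):
Step 0: [r0]bab  (head at position 0)
Step 1: move right → b[rA]ab  (head at position 1)

After 1 step, the head is at position 1.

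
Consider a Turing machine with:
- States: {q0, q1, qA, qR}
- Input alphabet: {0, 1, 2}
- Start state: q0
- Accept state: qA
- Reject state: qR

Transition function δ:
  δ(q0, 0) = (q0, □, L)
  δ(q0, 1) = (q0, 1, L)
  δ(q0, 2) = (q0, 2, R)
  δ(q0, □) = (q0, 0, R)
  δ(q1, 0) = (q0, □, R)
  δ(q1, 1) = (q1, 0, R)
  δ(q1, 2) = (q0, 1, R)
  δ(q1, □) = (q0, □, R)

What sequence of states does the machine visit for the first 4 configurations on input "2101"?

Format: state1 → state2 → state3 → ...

Execution trace:
Initial: [q0]2101
Step 1: δ(q0, 2) = (q0, 2, R) → 2[q0]101
Step 2: δ(q0, 1) = (q0, 1, L) → [q0]2101
Step 3: δ(q0, 2) = (q0, 2, R) → 2[q0]101

State sequence: q0 → q0 → q0 → q0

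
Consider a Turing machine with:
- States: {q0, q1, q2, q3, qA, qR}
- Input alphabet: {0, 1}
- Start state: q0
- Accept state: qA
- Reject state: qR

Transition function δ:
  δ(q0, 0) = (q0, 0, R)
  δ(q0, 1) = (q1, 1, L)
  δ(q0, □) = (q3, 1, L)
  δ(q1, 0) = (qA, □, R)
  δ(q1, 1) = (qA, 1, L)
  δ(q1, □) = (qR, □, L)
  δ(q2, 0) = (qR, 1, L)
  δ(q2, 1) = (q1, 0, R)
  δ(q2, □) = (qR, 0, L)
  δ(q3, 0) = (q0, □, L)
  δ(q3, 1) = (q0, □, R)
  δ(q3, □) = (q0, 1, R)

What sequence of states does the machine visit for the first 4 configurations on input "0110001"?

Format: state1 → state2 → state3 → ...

Execution trace:
Initial: [q0]0110001
Step 1: δ(q0, 0) = (q0, 0, R) → 0[q0]110001
Step 2: δ(q0, 1) = (q1, 1, L) → [q1]0110001
Step 3: δ(q1, 0) = (qA, □, R) → □[qA]110001

The machine reaches the accept state qA and halts.

State sequence: q0 → q0 → q1 → qA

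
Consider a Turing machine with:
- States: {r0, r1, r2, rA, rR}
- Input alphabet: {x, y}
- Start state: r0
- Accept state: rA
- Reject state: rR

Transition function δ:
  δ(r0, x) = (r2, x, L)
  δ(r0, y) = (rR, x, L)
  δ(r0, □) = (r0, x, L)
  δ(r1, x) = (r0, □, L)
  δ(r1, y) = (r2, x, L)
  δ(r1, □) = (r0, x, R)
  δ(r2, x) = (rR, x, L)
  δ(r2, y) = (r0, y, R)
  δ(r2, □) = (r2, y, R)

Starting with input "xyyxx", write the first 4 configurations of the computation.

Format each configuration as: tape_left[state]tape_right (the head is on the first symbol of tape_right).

Transitions applied:
Step 1: δ(r0, x) = (r2, x, L)
Step 2: δ(r2, □) = (r2, y, R)
Step 3: δ(r2, x) = (rR, x, L)

The first 4 configurations are:
[r0]xyyxx ⊢ [r2]□xyyxx ⊢ y[r2]xyyxx ⊢ [rR]yxyyxx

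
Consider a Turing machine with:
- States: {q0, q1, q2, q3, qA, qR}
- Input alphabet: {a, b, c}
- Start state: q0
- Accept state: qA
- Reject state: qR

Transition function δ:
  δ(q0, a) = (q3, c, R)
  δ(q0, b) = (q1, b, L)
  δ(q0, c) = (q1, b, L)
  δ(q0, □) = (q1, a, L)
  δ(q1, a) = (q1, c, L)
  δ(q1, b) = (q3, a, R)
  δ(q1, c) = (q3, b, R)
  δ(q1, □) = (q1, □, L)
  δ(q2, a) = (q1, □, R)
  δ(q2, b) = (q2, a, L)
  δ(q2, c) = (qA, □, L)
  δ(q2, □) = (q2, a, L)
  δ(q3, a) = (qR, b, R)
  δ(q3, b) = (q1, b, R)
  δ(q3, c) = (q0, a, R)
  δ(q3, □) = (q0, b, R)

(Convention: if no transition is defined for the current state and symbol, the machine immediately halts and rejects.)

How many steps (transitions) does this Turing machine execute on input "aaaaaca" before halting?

Execution trace:
Initial: [q0]aaaaaca
Step 1: δ(q0, a) = (q3, c, R) → c[q3]aaaaca
Step 2: δ(q3, a) = (qR, b, R) → cb[qR]aaaca

The machine reaches the reject state qR and halts.

The machine executed 2 steps before halting.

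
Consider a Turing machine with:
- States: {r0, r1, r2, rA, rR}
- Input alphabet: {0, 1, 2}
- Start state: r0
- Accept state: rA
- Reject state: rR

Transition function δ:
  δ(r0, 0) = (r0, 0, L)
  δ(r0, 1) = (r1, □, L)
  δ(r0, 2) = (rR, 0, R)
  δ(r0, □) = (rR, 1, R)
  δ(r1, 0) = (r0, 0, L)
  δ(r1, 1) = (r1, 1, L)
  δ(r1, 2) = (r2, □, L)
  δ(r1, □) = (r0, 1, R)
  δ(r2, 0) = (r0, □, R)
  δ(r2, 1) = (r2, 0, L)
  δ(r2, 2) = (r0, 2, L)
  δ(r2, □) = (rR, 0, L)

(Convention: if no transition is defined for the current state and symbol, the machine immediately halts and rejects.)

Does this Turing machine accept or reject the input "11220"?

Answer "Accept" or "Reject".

Execution trace:
Initial: [r0]11220
Step 1: δ(r0, 1) = (r1, □, L) → [r1]□□1220
Step 2: δ(r1, □) = (r0, 1, R) → 1[r0]□1220
Step 3: δ(r0, □) = (rR, 1, R) → 11[rR]1220

The machine reaches the reject state rR and halts.

Answer: Reject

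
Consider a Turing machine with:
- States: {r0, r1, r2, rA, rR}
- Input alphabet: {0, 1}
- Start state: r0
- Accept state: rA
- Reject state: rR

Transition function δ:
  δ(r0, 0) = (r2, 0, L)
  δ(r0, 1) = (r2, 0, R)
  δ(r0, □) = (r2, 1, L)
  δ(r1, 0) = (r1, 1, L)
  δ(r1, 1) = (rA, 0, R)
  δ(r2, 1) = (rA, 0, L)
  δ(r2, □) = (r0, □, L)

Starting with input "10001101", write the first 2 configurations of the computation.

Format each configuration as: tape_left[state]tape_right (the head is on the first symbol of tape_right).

Transitions applied:
Step 1: δ(r0, 1) = (r2, 0, R)

The first 2 configurations are:
[r0]10001101 ⊢ 0[r2]0001101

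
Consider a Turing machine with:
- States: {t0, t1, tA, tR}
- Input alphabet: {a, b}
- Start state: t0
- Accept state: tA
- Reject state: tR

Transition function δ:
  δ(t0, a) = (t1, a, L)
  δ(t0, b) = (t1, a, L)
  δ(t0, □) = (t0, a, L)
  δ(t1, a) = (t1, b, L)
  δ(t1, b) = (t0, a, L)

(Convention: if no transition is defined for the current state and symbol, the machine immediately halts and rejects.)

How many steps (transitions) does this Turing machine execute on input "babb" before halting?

Execution trace:
Initial: [t0]babb
Step 1: δ(t0, b) = (t1, a, L) → [t1]□aabb

No transition is defined for δ(t1, □). By convention the machine halts and rejects.

The machine executed 1 step before halting.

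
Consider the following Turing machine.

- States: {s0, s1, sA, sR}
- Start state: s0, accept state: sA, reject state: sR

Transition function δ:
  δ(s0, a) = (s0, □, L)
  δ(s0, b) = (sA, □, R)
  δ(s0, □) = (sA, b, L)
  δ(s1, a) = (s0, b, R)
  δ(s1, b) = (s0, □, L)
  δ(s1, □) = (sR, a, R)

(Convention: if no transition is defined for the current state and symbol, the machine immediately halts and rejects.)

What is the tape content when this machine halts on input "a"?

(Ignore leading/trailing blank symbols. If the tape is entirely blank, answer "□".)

Execution trace:
Initial: [s0]a
Step 1: δ(s0, a) = (s0, □, L) → [s0]□□
Step 2: δ(s0, □) = (sA, b, L) → [sA]□b□

The machine reaches the accept state sA and halts.

Final tape (ignoring leading/trailing blanks): b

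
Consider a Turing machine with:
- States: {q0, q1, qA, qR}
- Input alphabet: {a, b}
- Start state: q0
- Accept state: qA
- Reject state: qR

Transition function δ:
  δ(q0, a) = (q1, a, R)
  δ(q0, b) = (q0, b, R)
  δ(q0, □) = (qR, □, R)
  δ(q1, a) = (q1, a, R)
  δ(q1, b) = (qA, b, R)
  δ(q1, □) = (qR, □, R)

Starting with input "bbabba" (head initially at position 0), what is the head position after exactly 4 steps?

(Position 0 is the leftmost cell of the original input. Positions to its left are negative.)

Execution trace (head position shown):
Step 0: [q0]bbabba  (head at position 0)
Step 1: move right → b[q0]babba  (head at position 1)
Step 2: move right → bb[q0]abba  (head at position 2)
Step 3: move right → bba[q1]bba  (head at position 3)
Step 4: move right → bbab[qA]ba  (head at position 4)

After 4 steps, the head is at position 4.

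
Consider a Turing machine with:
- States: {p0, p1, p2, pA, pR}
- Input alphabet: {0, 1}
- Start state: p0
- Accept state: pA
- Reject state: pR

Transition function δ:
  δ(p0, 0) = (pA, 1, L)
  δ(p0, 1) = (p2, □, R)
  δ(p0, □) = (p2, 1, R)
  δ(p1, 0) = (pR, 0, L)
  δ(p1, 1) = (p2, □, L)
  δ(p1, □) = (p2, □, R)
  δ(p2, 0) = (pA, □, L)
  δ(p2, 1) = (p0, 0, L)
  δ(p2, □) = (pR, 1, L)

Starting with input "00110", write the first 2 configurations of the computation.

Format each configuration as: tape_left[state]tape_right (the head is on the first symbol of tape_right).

Transitions applied:
Step 1: δ(p0, 0) = (pA, 1, L)

The first 2 configurations are:
[p0]00110 ⊢ [pA]□10110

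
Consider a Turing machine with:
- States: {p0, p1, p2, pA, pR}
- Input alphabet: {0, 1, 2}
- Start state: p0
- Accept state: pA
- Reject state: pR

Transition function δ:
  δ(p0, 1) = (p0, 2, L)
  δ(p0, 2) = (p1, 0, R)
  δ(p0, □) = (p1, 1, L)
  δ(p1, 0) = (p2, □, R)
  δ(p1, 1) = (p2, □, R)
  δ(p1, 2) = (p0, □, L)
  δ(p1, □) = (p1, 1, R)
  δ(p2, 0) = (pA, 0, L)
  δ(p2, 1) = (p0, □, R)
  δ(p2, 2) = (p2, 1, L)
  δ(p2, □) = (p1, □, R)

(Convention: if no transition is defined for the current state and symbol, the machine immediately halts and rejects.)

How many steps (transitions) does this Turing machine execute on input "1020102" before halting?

Execution trace:
Initial: [p0]1020102
Step 1: δ(p0, 1) = (p0, 2, L) → [p0]□2020102
Step 2: δ(p0, □) = (p1, 1, L) → [p1]□12020102
Step 3: δ(p1, □) = (p1, 1, R) → 1[p1]12020102
Step 4: δ(p1, 1) = (p2, □, R) → 1□[p2]2020102
Step 5: δ(p2, 2) = (p2, 1, L) → 1[p2]□1020102
Step 6: δ(p2, □) = (p1, □, R) → 1□[p1]1020102
Step 7: δ(p1, 1) = (p2, □, R) → 1□□[p2]020102
Step 8: δ(p2, 0) = (pA, 0, L) → 1□[pA]□020102

The machine reaches the accept state pA and halts.

The machine executed 8 steps before halting.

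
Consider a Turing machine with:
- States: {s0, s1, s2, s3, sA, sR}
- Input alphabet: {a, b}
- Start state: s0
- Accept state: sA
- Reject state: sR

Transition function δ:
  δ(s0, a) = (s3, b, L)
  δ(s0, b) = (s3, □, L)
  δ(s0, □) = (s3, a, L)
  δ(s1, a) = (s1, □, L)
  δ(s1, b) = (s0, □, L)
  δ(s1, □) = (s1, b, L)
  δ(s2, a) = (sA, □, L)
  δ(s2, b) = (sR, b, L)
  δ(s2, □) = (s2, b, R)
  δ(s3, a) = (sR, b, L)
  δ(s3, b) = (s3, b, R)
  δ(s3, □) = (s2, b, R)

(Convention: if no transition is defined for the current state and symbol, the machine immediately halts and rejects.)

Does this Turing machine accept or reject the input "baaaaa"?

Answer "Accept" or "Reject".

Execution trace:
Initial: [s0]baaaaa
Step 1: δ(s0, b) = (s3, □, L) → [s3]□□aaaaa
Step 2: δ(s3, □) = (s2, b, R) → b[s2]□aaaaa
Step 3: δ(s2, □) = (s2, b, R) → bb[s2]aaaaa
Step 4: δ(s2, a) = (sA, □, L) → b[sA]b□aaaa

The machine reaches the accept state sA and halts.

Answer: Accept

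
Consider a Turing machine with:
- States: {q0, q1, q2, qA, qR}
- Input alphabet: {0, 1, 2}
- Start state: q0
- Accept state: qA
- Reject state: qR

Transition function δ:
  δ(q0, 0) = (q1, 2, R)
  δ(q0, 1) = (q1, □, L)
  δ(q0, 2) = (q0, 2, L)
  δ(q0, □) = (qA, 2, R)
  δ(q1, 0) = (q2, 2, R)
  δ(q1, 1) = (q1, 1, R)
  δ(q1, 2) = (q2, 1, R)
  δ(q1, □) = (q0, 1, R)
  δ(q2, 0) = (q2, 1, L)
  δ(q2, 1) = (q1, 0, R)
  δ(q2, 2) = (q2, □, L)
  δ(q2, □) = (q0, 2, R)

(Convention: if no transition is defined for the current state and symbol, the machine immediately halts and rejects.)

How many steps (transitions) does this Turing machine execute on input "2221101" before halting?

Execution trace:
Initial: [q0]2221101
Step 1: δ(q0, 2) = (q0, 2, L) → [q0]□2221101
Step 2: δ(q0, □) = (qA, 2, R) → 2[qA]2221101

The machine reaches the accept state qA and halts.

The machine executed 2 steps before halting.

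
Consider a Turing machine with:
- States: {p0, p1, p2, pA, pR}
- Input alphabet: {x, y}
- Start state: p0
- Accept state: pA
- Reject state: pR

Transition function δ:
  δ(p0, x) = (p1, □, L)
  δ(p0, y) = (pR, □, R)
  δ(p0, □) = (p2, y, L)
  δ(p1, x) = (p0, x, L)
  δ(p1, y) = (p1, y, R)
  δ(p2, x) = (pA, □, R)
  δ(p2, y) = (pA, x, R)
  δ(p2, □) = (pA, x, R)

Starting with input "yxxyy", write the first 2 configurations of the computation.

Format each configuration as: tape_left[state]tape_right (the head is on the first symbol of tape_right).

Transitions applied:
Step 1: δ(p0, y) = (pR, □, R)

The first 2 configurations are:
[p0]yxxyy ⊢ □[pR]xxyy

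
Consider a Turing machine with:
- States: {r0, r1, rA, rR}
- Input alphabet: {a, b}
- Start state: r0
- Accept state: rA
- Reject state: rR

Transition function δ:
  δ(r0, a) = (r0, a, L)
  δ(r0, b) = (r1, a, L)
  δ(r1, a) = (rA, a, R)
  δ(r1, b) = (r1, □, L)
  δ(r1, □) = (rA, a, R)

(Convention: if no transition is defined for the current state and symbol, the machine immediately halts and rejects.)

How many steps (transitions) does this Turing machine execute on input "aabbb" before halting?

Execution trace:
Initial: [r0]aabbb
Step 1: δ(r0, a) = (r0, a, L) → [r0]□aabbb

No transition is defined for δ(r0, □). By convention the machine halts and rejects.

The machine executed 1 step before halting.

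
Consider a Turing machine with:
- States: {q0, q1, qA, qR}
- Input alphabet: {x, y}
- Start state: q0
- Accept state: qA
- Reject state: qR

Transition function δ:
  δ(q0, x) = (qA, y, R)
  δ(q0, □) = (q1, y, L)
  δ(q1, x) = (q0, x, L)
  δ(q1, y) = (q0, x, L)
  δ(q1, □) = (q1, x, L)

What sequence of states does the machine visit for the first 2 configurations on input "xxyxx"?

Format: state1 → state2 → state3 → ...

Execution trace:
Initial: [q0]xxyxx
Step 1: δ(q0, x) = (qA, y, R) → y[qA]xyxx

The machine reaches the accept state qA and halts.

State sequence: q0 → qA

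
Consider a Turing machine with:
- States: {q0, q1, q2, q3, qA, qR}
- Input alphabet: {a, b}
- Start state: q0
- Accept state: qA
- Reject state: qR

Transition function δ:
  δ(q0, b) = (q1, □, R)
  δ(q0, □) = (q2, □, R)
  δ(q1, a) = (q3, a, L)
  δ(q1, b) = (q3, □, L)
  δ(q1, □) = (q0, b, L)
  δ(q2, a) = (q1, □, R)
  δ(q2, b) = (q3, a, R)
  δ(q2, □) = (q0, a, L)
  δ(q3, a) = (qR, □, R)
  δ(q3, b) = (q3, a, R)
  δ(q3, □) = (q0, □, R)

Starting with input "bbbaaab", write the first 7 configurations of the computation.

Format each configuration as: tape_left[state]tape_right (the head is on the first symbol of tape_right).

Transitions applied:
Step 1: δ(q0, b) = (q1, □, R)
Step 2: δ(q1, b) = (q3, □, L)
Step 3: δ(q3, □) = (q0, □, R)
Step 4: δ(q0, □) = (q2, □, R)
Step 5: δ(q2, b) = (q3, a, R)
Step 6: δ(q3, a) = (qR, □, R)

The first 7 configurations are:
[q0]bbbaaab ⊢ □[q1]bbaaab ⊢ [q3]□□baaab ⊢ □[q0]□baaab ⊢ □□[q2]baaab ⊢ □□a[q3]aaab ⊢ □□a□[qR]aab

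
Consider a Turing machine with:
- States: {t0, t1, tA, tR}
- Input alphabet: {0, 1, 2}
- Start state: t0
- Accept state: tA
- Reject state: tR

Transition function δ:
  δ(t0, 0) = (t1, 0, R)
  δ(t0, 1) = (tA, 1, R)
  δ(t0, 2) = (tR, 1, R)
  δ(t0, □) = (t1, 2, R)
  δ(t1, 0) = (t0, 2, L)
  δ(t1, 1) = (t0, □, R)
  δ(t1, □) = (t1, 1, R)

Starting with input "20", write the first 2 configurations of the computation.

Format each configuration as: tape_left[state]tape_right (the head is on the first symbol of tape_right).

Transitions applied:
Step 1: δ(t0, 2) = (tR, 1, R)

The first 2 configurations are:
[t0]20 ⊢ 1[tR]0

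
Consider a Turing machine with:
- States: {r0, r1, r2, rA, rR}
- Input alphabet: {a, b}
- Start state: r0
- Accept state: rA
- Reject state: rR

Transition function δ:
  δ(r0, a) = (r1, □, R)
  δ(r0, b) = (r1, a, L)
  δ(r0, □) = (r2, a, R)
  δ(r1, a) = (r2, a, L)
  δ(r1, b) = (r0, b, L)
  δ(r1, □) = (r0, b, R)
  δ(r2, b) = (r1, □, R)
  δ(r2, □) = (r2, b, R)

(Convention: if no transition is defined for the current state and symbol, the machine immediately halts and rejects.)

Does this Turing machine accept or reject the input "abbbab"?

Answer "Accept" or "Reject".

Execution trace:
Initial: [r0]abbbab
Step 1: δ(r0, a) = (r1, □, R) → □[r1]bbbab
Step 2: δ(r1, b) = (r0, b, L) → [r0]□bbbab
Step 3: δ(r0, □) = (r2, a, R) → a[r2]bbbab
Step 4: δ(r2, b) = (r1, □, R) → a□[r1]bbab
Step 5: δ(r1, b) = (r0, b, L) → a[r0]□bbab
Step 6: δ(r0, □) = (r2, a, R) → aa[r2]bbab
Step 7: δ(r2, b) = (r1, □, R) → aa□[r1]bab
Step 8: δ(r1, b) = (r0, b, L) → aa[r0]□bab
Step 9: δ(r0, □) = (r2, a, R) → aaa[r2]bab
Step 10: δ(r2, b) = (r1, □, R) → aaa□[r1]ab
Step 11: δ(r1, a) = (r2, a, L) → aaa[r2]□ab
Step 12: δ(r2, □) = (r2, b, R) → aaab[r2]ab

No transition is defined for δ(r2, a). By convention the machine halts and rejects.

Answer: Reject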